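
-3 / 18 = -1 / 6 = -0.17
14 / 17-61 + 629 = 9670 / 17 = 568.82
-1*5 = -5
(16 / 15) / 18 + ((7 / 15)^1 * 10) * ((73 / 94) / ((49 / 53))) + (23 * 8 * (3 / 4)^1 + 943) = 48189352 / 44415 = 1084.98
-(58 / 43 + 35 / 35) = -101 / 43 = -2.35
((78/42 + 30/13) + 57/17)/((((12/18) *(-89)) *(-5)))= 3489/137683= 0.03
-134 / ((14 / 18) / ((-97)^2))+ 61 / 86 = -975863417 / 602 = -1621035.58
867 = 867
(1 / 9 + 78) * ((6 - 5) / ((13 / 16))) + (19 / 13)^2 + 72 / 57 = 2876491 / 28899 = 99.54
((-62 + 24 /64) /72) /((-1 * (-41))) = -493 /23616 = -0.02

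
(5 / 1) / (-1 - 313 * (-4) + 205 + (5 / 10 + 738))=10 / 4389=0.00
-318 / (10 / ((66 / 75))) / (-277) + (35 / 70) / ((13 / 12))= 253224 / 450125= 0.56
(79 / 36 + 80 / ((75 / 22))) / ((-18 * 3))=-4619 / 9720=-0.48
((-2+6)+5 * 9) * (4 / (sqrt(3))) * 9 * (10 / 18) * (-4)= -3920 * sqrt(3) / 3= -2263.21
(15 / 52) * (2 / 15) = 1 / 26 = 0.04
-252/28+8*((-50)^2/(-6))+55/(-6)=-6703/2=-3351.50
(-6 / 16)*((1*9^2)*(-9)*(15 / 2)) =2050.31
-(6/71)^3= -216/357911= -0.00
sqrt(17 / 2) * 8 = 4 * sqrt(34) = 23.32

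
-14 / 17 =-0.82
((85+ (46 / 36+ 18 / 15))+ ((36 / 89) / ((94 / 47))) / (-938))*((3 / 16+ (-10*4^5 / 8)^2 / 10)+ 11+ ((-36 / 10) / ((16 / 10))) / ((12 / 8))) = 57434966404159 / 4007136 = 14333171.22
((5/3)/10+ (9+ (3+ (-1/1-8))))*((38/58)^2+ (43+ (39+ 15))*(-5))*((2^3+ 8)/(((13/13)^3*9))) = -61943648/22707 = -2727.95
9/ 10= 0.90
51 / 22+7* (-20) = -3029 / 22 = -137.68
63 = 63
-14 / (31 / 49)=-686 / 31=-22.13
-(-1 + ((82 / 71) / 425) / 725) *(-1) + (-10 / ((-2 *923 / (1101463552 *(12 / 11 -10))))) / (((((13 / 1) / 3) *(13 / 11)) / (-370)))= 184593381692480685779 / 48063494375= 3840615088.29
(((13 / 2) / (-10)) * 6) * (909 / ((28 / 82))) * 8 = -2906982 / 35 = -83056.63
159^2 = 25281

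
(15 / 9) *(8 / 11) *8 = 320 / 33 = 9.70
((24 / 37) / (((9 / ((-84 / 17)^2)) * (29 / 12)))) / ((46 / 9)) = 1016064 / 7132231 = 0.14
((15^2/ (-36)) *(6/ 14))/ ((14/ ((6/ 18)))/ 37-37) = 2775/ 37156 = 0.07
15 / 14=1.07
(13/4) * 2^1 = 13/2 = 6.50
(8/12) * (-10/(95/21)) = -28/19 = -1.47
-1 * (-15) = 15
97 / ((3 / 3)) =97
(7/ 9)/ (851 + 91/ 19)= 0.00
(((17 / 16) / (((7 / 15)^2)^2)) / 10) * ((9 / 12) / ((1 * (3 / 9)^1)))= 1549125 / 307328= 5.04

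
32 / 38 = 16 / 19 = 0.84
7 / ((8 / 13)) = 91 / 8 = 11.38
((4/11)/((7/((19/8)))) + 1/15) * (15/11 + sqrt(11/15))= 439 * sqrt(165)/34650 + 439/1694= 0.42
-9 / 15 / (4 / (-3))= 9 / 20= 0.45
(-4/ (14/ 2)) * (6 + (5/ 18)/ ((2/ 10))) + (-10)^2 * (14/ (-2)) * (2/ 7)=-1838/ 9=-204.22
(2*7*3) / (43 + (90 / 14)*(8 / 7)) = 2058 / 2467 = 0.83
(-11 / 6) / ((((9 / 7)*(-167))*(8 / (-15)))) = -385 / 24048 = -0.02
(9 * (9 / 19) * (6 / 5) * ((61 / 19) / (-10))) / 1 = -14823 / 9025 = -1.64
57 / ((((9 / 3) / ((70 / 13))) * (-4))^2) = 11.48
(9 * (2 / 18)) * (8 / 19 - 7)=-6.58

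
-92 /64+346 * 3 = 1036.56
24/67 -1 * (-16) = 1096/67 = 16.36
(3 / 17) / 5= 3 / 85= 0.04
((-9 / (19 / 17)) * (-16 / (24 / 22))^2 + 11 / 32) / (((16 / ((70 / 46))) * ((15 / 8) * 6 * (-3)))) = 7370825 / 1510272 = 4.88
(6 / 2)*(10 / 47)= 30 / 47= 0.64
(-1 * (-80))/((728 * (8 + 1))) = 10/819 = 0.01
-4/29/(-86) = 2/1247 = 0.00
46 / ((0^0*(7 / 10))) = 460 / 7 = 65.71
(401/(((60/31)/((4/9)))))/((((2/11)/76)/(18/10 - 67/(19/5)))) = -411316928/675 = -609358.41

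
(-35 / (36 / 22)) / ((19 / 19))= -385 / 18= -21.39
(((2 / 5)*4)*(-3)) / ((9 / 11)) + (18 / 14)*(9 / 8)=-3713 / 840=-4.42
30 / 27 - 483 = -481.89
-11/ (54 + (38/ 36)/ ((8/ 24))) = -66/ 343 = -0.19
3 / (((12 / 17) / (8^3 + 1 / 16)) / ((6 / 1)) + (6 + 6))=417843 / 1671404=0.25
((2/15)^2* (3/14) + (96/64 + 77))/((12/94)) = 3874163/6300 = 614.95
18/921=6/307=0.02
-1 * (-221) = 221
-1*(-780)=780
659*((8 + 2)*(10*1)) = 65900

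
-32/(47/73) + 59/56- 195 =-641283/2632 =-243.65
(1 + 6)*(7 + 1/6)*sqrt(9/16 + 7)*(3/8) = 3311/64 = 51.73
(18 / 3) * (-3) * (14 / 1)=-252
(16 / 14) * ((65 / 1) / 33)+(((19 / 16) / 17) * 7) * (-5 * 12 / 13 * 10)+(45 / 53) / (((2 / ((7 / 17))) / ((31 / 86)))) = -9425722535 / 465380916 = -20.25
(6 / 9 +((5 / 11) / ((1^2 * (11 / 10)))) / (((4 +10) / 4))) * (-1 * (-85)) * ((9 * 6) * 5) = 15254100 / 847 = 18009.56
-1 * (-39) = 39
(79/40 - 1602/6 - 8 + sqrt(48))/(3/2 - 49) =10921/1900 - 8*sqrt(3)/95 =5.60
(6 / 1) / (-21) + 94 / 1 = 656 / 7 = 93.71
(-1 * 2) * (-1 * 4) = 8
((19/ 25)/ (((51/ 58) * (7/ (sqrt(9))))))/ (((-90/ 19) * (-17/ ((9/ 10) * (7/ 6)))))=10469/ 2167500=0.00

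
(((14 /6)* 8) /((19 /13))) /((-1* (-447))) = 728 /25479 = 0.03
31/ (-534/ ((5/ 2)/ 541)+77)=-155/ 577403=-0.00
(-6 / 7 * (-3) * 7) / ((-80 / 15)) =-27 / 8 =-3.38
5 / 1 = 5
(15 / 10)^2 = 9 / 4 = 2.25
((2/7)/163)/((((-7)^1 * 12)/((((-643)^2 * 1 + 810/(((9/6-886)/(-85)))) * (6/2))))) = -731528981/28258006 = -25.89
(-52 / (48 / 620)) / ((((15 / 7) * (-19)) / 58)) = 163618 / 171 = 956.83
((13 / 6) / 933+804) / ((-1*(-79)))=4500805 / 442242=10.18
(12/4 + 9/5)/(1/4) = 96/5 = 19.20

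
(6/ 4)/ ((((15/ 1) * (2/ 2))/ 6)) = 3/ 5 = 0.60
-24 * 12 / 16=-18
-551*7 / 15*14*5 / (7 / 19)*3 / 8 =-73283 / 4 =-18320.75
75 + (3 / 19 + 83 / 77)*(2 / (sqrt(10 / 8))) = 7232*sqrt(5) / 7315 + 75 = 77.21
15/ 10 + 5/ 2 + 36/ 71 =4.51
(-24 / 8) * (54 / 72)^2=-27 / 16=-1.69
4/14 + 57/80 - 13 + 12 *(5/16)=-4621/560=-8.25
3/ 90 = 1/ 30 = 0.03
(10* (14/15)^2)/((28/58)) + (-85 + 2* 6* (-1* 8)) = -7333/45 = -162.96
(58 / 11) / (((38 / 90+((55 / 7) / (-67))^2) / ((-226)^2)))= 3665330021745 / 5933653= 617718.97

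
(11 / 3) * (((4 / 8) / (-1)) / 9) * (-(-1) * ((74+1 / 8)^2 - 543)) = -3485867 / 3456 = -1008.64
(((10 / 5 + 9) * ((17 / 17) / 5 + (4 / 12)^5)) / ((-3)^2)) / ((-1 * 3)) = -2728 / 32805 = -0.08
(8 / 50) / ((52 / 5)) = 0.02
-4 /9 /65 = -4 /585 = -0.01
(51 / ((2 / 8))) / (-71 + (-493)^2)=102 / 121489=0.00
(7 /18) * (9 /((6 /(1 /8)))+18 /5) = 707 /480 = 1.47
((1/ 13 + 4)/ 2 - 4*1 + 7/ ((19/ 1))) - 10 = -5727/ 494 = -11.59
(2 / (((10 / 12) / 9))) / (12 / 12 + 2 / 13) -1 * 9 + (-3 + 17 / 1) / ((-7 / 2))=143 / 25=5.72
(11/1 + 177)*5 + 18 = 958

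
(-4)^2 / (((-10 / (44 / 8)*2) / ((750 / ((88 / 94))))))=-3525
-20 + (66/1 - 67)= -21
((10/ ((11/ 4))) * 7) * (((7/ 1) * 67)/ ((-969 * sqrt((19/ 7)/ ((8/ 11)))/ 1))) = -262640 * sqrt(2926)/ 2227731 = -6.38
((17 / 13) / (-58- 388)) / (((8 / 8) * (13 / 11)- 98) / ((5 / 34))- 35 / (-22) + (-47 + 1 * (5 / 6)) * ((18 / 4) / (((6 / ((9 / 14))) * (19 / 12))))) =49742 / 11380612997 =0.00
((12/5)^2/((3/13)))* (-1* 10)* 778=-970944/5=-194188.80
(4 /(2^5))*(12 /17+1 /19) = 245 /2584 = 0.09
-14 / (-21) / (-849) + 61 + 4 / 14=1092649 / 17829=61.28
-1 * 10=-10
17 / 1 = 17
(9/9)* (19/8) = 19/8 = 2.38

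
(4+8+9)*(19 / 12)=133 / 4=33.25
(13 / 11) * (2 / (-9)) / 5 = -26 / 495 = -0.05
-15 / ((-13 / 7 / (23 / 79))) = 2415 / 1027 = 2.35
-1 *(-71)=71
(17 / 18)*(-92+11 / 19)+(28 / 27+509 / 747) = -7206383 / 85158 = -84.62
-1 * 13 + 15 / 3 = -8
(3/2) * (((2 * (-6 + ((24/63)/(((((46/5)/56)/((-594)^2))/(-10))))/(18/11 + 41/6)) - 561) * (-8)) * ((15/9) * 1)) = 496940429220/12857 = 38651351.73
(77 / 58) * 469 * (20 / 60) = 36113 / 174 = 207.55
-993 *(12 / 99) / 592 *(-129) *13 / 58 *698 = 193725363 / 47212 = 4103.31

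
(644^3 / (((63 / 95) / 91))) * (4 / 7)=20943246364.44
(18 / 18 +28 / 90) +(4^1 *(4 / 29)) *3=3871 / 1305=2.97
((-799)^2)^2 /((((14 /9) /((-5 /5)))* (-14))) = 3668002531209 /196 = 18714298628.62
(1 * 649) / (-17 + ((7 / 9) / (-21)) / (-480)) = -764640 / 20029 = -38.18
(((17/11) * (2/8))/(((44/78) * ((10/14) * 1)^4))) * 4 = 1591863/151250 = 10.52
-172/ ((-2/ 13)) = 1118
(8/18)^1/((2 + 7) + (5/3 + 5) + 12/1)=4/249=0.02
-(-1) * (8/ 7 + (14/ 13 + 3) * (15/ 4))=5981/ 364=16.43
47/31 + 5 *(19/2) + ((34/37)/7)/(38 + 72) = 43291609/883190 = 49.02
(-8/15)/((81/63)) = -56/135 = -0.41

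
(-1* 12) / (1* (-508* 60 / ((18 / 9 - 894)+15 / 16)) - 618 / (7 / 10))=99799 / 7057875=0.01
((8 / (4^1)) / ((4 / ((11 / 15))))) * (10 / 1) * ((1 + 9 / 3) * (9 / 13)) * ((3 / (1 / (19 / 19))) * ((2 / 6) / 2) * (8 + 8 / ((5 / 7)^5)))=10524096 / 40625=259.05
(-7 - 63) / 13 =-70 / 13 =-5.38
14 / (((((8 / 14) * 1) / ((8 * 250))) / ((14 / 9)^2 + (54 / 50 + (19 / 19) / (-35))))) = 170087.90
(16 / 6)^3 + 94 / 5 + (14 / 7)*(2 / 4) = 5233 / 135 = 38.76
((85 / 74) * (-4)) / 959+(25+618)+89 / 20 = 459465967 / 709660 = 647.45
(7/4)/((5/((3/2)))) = 21/40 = 0.52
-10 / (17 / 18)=-180 / 17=-10.59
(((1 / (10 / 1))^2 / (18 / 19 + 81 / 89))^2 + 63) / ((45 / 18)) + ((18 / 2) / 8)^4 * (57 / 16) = 62447479939181477 / 2020532428800000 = 30.91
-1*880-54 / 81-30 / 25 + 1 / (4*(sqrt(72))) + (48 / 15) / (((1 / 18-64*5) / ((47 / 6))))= -15237364 / 17277 + sqrt(2) / 48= -881.92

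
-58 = -58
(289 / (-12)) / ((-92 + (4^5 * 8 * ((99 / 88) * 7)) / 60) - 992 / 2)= -0.05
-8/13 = -0.62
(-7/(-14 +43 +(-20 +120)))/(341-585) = 7/31476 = 0.00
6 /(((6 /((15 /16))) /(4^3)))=60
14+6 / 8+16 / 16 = 63 / 4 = 15.75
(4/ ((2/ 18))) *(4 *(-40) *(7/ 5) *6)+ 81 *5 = -47979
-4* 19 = -76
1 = 1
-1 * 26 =-26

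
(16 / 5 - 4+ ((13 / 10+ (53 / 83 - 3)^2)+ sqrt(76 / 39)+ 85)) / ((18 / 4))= 4 * sqrt(741) / 351+ 1254851 / 62001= 20.55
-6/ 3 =-2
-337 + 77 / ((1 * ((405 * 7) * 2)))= -272959 / 810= -336.99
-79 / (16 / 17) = -1343 / 16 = -83.94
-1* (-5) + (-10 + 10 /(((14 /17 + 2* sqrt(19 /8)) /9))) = -68335 /5099 + 26010* sqrt(38) /5099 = 18.04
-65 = -65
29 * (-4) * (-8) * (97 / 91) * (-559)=-3870688 / 7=-552955.43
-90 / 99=-10 / 11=-0.91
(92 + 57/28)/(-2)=-2633/56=-47.02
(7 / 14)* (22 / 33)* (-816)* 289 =-78608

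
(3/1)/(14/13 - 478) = -39/6200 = -0.01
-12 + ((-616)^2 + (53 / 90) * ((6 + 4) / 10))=34150013 / 90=379444.59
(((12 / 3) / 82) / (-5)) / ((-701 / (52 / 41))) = 104 / 5891905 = 0.00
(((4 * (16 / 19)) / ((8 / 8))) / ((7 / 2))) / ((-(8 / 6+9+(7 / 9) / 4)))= -4608 / 50407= -0.09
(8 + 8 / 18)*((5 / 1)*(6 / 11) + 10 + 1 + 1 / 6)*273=3170986 / 99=32030.16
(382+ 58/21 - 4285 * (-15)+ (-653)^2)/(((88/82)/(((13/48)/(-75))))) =-1374133163/831600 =-1652.40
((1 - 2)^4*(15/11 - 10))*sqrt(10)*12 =-327.73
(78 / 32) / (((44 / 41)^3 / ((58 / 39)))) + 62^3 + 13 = 162424716661 / 681472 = 238343.93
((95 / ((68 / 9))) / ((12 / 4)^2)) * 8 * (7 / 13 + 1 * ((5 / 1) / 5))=3800 / 221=17.19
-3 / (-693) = 1 / 231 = 0.00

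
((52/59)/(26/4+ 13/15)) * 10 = 1200/1003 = 1.20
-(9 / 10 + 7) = -79 / 10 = -7.90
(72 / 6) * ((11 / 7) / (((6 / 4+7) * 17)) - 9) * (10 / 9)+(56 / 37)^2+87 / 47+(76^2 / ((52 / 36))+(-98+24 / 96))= 76863964761611 / 20305878684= 3785.31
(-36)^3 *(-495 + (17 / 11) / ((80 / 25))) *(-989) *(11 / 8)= -62750581335 / 2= -31375290667.50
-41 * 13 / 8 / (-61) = 533 / 488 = 1.09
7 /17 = 0.41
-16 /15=-1.07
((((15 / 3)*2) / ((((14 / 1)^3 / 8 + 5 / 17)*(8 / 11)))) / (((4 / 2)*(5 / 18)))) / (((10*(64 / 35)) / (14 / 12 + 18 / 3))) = 168861 / 5976064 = 0.03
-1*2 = -2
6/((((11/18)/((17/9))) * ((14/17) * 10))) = 867/385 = 2.25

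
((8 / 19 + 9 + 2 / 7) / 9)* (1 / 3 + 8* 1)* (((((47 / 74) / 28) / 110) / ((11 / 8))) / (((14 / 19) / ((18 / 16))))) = 303385 / 147418656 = 0.00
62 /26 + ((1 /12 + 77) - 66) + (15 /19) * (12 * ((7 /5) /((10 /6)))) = 317531 /14820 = 21.43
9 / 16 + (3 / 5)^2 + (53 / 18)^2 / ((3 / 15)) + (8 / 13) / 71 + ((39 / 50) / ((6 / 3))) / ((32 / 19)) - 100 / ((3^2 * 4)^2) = 44.43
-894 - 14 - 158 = -1066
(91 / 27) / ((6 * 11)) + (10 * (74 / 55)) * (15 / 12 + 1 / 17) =535013 / 30294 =17.66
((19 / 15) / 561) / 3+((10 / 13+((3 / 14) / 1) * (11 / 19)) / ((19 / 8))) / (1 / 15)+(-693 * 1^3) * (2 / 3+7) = -4401516196466 / 829323495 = -5307.36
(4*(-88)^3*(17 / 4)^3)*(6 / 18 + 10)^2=-201093570656 / 9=-22343730072.89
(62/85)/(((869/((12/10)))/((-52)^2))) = 1005888/369325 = 2.72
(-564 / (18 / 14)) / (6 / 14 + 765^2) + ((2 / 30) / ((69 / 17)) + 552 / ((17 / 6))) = 260071695193 / 1334801665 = 194.84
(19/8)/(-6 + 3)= -19/24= -0.79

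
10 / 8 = 1.25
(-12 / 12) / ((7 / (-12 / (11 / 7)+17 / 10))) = 653 / 770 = 0.85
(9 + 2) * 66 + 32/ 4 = 734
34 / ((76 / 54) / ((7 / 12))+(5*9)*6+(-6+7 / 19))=40698 / 319337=0.13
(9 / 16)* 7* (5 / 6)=105 / 32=3.28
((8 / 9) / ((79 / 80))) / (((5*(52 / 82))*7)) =2624 / 64701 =0.04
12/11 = 1.09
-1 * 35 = -35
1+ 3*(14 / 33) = 2.27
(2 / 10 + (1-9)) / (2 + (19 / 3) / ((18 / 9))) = -234 / 155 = -1.51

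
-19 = -19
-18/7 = -2.57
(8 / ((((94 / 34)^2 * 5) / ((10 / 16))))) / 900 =289 / 1988100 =0.00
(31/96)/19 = 0.02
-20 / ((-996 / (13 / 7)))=65 / 1743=0.04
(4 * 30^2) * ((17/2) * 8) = 244800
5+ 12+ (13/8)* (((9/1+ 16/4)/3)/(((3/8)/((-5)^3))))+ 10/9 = -20962/9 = -2329.11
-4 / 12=-1 / 3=-0.33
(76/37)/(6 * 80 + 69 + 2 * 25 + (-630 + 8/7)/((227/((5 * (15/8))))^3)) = 1593049127936/464528115113593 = 0.00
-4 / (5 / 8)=-32 / 5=-6.40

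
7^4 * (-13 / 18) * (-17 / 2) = 530621 / 36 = 14739.47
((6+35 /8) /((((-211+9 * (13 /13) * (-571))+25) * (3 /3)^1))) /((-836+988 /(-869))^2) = -62678363 /22544580759398400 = -0.00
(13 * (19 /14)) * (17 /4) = 4199 /56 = 74.98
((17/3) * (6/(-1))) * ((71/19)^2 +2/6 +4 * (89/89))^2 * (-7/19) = 4193.71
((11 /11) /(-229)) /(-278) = 1 /63662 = 0.00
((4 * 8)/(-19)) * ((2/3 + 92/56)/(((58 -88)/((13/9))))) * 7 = 10088/7695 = 1.31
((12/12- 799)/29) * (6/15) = -1596/145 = -11.01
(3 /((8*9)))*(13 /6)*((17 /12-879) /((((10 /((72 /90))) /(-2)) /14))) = 958321 /5400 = 177.47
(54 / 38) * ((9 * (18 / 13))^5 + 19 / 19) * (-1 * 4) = -12050366989500 / 7054567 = -1708165.36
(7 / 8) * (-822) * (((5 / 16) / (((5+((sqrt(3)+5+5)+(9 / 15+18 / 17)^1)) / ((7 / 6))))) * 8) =-168328475 / 1322254+242507125 * sqrt(3) / 31734096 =-114.07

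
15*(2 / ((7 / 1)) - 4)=-390 / 7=-55.71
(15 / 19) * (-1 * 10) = -150 / 19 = -7.89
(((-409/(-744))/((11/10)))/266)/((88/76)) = 2045/1260336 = 0.00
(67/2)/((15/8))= 268/15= 17.87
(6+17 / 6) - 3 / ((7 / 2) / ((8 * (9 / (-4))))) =1019 / 42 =24.26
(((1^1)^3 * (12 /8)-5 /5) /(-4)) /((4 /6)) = -0.19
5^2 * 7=175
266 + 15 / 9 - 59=626 / 3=208.67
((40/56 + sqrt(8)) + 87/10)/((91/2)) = 4 * sqrt(2)/91 + 659/3185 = 0.27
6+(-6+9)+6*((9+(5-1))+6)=123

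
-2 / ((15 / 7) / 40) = -112 / 3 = -37.33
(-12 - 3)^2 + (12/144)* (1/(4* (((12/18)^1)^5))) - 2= 114257/512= 223.16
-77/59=-1.31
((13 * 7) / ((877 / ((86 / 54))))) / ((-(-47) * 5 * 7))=559 / 5564565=0.00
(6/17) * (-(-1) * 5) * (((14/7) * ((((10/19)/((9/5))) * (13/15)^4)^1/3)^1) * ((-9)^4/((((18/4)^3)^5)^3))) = 8039206809833046016/1566184573606850618646067436594990517129660015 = 0.00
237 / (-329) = -0.72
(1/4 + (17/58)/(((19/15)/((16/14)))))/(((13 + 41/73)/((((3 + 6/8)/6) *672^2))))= 10706.63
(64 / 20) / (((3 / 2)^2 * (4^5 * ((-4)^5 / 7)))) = -7 / 737280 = -0.00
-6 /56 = -3 /28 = -0.11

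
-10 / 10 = -1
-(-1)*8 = 8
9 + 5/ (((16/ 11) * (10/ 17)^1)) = 475/ 32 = 14.84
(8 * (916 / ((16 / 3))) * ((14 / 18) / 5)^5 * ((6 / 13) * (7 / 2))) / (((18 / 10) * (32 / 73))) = 0.26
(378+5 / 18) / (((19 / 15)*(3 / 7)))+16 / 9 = 698.61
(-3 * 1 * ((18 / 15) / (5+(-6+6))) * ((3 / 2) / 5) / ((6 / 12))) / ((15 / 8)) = -0.23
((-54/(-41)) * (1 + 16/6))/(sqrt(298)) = 99 * sqrt(298)/6109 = 0.28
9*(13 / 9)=13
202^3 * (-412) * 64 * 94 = -20429566529536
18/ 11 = 1.64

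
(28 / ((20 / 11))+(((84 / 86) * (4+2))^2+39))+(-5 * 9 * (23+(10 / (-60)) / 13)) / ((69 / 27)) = -1747170571 / 5528510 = -316.03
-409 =-409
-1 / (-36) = 1 / 36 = 0.03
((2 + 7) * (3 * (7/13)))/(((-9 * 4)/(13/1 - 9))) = -21/13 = -1.62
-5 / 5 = -1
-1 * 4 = -4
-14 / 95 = -0.15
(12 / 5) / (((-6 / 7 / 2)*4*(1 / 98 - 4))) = 686 / 1955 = 0.35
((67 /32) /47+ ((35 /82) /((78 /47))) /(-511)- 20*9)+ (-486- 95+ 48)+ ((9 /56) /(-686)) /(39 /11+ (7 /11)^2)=-35912196001189843 /50370843724656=-712.96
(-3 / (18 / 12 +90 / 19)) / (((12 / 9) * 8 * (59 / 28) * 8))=-399 / 149152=-0.00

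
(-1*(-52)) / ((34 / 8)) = 208 / 17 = 12.24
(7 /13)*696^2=3390912 /13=260839.38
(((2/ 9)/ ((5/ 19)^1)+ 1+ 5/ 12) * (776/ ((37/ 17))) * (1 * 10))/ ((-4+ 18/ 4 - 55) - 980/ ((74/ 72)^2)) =-198658328/ 24204429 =-8.21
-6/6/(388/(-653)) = 653/388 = 1.68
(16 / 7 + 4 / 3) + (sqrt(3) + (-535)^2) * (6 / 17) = 6 * sqrt(3) / 17 + 36065642 / 357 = 101024.82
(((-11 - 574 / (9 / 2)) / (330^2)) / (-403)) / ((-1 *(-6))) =1247 / 2369881800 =0.00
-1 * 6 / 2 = -3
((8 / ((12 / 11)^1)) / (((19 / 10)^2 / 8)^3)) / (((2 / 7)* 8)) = 4928000000 / 141137643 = 34.92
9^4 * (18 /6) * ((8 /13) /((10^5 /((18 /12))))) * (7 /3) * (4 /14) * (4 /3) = 0.16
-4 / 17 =-0.24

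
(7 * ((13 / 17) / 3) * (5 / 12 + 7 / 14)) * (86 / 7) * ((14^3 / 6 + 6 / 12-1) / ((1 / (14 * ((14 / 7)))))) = 117980863 / 459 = 257038.92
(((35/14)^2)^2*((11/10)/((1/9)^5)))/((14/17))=1380270375/448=3080960.66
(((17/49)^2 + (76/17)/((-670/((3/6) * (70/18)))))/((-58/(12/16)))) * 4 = -1321603/237922293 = -0.01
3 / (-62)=-3 / 62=-0.05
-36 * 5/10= -18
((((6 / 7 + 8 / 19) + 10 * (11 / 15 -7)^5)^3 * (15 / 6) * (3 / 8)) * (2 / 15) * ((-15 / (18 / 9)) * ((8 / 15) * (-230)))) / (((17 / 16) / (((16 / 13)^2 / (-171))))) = 700863214793409111328704704632481690386432 / 809795814550448964697265625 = 865481399385210.67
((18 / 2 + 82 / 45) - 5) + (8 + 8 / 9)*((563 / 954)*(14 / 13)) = 3201062 / 279045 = 11.47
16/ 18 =8/ 9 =0.89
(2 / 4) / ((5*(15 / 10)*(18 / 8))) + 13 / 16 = 1819 / 2160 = 0.84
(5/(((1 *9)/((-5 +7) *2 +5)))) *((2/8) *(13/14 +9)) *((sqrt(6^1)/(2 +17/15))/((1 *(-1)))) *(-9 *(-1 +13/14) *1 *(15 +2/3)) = -31275 *sqrt(6)/784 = -97.71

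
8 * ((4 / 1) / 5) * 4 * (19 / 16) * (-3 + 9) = 912 / 5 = 182.40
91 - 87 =4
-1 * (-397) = 397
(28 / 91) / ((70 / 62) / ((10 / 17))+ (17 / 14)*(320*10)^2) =1736 / 70154250829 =0.00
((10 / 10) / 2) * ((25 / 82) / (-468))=-25 / 76752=-0.00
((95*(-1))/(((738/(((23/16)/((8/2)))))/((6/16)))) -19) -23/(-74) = -87176653/4660224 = -18.71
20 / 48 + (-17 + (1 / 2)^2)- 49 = -196 / 3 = -65.33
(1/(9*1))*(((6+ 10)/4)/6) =2/27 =0.07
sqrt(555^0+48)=7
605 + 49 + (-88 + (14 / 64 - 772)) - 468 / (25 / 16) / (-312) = -163857 / 800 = -204.82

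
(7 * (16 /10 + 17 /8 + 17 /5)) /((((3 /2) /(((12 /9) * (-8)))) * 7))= -152 /3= -50.67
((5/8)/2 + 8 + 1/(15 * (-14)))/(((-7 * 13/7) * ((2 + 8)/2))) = -13957/109200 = -0.13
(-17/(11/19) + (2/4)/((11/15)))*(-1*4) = 1262/11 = 114.73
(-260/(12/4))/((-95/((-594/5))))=-10296/95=-108.38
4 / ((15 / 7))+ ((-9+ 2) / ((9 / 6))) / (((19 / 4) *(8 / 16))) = -28 / 285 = -0.10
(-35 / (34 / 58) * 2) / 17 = -2030 / 289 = -7.02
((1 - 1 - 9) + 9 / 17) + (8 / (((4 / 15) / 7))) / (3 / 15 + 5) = 7053 / 221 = 31.91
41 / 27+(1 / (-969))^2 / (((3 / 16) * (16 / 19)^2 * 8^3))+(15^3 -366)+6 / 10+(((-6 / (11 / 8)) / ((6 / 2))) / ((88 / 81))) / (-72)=116449454103133 / 38672916480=3011.14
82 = 82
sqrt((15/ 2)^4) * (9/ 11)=2025/ 44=46.02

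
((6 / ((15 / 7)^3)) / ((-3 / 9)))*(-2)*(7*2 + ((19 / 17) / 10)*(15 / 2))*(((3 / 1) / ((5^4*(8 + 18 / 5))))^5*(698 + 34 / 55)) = 134642724741 / 292631901779174804687500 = 0.00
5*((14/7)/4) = 5/2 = 2.50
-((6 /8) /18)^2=-1 /576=-0.00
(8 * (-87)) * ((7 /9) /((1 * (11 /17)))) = -27608 /33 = -836.61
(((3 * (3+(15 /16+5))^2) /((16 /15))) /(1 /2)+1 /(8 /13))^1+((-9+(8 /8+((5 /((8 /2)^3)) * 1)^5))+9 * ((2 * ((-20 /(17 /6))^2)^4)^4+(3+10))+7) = 528520984792439229768951815177907358247957942050212729455661366099822871651893 /2542525714828852943644907115335284505756475326464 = 207872424538296551044352900000.00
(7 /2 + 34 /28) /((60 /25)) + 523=14699 /28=524.96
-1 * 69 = -69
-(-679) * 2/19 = 1358/19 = 71.47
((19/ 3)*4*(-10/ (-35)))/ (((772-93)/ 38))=5776/ 14259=0.41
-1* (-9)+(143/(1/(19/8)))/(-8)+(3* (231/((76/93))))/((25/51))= 51573409/30400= 1696.49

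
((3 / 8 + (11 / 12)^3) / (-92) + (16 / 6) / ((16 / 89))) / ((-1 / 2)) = -2356165 / 79488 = -29.64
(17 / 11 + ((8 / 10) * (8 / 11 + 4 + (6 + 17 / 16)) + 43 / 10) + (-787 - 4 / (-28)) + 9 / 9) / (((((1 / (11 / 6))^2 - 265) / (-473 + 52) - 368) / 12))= 25.17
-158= -158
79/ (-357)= -79/ 357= -0.22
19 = 19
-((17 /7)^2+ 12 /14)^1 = -331 /49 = -6.76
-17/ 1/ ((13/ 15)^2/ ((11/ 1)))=-42075/ 169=-248.96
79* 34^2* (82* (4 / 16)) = 1872142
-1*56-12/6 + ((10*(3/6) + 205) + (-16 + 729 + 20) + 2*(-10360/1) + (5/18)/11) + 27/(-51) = -66766307/3366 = -19835.50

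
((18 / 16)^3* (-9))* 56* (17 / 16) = -780759 / 1024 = -762.46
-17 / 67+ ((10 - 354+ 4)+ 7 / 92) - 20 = -360.18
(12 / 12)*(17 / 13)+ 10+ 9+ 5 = 25.31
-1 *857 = -857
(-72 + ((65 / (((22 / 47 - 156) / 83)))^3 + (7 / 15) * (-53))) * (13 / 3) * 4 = -25491648776557379 / 35155610190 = -725108.98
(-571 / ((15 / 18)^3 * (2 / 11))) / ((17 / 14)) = -9496872 / 2125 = -4469.12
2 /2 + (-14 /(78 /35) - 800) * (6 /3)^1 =-62851 /39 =-1611.56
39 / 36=13 / 12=1.08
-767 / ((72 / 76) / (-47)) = 38051.72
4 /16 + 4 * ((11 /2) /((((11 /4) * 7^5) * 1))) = 16839 /67228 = 0.25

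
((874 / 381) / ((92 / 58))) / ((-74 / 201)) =-36917 / 9398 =-3.93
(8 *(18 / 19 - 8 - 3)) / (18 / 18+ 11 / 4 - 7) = 6112 / 247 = 24.74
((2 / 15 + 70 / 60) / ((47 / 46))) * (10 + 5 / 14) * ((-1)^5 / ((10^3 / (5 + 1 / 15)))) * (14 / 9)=-164749 / 1586250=-0.10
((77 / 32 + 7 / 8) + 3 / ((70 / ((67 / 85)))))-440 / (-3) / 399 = 3.68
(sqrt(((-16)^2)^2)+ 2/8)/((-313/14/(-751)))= 5388425/626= 8607.71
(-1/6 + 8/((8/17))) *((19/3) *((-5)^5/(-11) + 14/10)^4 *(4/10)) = 12961413246949286256/45753125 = 283290228742.83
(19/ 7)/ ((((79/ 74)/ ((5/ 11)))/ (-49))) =-49210/ 869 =-56.63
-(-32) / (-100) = -0.32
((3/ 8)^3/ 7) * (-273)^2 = 287469/ 512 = 561.46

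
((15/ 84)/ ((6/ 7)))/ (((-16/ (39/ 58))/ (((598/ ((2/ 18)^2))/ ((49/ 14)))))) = -1574235/ 12992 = -121.17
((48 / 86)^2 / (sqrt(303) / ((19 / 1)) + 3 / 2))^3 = 152416953324011520 / 1978882720660852111 -8512466162024448 * sqrt(303) / 1978882720660852111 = 0.00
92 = 92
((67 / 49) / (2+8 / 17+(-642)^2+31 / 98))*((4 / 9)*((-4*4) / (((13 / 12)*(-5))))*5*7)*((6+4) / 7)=5831680 / 26780124813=0.00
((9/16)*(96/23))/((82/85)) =2295/943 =2.43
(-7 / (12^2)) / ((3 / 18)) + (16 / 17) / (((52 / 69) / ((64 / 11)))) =406919 / 58344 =6.97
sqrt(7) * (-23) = -23 * sqrt(7) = -60.85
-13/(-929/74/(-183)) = -176046/929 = -189.50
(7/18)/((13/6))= 7/39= 0.18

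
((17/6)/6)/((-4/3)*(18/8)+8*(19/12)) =17/348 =0.05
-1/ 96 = -0.01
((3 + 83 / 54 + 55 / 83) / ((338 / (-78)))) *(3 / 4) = -23305 / 25896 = -0.90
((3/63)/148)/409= 1/1271172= 0.00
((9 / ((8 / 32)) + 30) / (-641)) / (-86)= 33 / 27563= 0.00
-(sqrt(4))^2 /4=-1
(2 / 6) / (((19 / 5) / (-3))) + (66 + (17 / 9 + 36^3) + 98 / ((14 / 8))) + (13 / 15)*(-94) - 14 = 39914956 / 855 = 46684.16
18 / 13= 1.38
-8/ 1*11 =-88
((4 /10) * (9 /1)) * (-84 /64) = -189 /40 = -4.72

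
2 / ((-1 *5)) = -0.40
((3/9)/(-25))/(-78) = 1/5850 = 0.00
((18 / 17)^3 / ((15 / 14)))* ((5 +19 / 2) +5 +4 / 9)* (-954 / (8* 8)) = -32364927 / 98260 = -329.38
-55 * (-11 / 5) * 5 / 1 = 605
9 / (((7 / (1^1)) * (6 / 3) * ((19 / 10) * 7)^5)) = 450000 / 291310571251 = 0.00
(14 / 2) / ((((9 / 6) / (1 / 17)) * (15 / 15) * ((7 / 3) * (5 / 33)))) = 66 / 85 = 0.78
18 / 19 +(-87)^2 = 7569.95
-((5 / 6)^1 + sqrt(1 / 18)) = -1.07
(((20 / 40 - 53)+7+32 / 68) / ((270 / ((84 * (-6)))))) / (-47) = -21434 / 11985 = -1.79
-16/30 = -8/15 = -0.53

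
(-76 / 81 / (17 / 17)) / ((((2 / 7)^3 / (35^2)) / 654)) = -870182425 / 27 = -32228978.70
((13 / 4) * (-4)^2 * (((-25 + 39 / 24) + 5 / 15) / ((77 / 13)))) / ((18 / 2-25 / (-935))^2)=-42442829 / 17096064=-2.48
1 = 1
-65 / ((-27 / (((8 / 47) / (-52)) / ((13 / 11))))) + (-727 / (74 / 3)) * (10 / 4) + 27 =-46.69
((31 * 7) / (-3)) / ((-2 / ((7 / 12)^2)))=10633 / 864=12.31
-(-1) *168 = 168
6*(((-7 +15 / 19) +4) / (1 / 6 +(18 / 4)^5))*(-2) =6912 / 480871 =0.01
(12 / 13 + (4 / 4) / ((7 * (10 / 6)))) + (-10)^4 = 4550459 / 455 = 10001.01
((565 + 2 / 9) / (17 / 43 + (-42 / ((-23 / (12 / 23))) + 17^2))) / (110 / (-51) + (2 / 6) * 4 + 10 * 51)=1967137813 / 514520707392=0.00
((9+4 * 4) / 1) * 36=900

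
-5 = -5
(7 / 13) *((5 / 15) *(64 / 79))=0.15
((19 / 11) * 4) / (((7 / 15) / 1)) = 1140 / 77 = 14.81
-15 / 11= -1.36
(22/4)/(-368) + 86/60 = 15659/11040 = 1.42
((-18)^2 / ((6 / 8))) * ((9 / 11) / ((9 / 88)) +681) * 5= 1488240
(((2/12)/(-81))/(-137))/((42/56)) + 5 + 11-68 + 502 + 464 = 91283924/99873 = 914.00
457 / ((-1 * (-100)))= 457 / 100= 4.57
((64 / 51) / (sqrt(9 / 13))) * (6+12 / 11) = 1664 * sqrt(13) / 561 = 10.69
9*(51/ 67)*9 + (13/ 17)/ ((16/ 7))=1129729/ 18224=61.99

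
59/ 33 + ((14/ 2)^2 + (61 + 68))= 5933/ 33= 179.79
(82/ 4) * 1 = 41/ 2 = 20.50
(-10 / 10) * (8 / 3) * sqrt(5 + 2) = -8 * sqrt(7) / 3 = -7.06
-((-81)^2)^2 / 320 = -43046721 / 320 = -134521.00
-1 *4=-4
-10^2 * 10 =-1000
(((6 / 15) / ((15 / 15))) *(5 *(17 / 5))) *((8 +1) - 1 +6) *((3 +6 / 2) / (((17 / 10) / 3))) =1008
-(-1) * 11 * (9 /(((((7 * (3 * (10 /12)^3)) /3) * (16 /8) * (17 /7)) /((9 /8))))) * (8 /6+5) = 152361 /4250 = 35.85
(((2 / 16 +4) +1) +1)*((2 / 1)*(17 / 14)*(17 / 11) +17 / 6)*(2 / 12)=21301 / 3168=6.72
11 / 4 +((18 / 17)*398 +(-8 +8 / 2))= 28571 / 68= 420.16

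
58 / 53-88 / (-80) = 1163 / 530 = 2.19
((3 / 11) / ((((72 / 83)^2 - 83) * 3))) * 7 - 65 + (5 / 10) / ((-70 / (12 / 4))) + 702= 555800761821 / 872568620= 636.97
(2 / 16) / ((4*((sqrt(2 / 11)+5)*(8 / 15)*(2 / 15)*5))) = 825 / 46592 - 15*sqrt(22) / 46592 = 0.02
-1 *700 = -700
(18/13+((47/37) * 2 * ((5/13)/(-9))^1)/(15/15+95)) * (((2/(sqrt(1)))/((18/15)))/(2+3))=287477/623376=0.46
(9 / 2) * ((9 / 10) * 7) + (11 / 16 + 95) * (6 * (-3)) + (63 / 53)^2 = -190181889 / 112360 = -1692.61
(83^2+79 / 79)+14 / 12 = 41347 / 6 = 6891.17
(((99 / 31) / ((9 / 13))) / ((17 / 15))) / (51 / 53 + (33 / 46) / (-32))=55781440 / 12880407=4.33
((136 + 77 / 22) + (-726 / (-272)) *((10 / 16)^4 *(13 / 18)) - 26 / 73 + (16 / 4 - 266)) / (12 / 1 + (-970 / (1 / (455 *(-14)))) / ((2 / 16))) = -29903972291 / 12060747515559936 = -0.00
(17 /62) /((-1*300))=-0.00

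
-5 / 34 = -0.15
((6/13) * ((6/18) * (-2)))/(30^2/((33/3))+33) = -44/16419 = -0.00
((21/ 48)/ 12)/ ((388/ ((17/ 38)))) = 119/ 2830848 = 0.00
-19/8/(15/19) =-361/120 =-3.01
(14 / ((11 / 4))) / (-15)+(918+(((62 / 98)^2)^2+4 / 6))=291219362563 / 317064055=918.49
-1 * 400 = -400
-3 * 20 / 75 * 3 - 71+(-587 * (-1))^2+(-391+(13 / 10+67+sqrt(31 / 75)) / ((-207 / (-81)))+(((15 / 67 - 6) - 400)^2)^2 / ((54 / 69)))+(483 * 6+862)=3 * sqrt(93) / 115+144502442033541500729 / 4171282047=34642213210.81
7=7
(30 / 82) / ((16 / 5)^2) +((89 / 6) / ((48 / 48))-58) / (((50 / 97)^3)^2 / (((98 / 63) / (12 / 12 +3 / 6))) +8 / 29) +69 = -15223551374131122007 / 195638982438430464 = -77.81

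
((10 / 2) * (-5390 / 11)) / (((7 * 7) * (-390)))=5 / 39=0.13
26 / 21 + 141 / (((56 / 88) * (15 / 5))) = 75.10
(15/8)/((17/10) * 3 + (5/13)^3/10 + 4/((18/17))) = 1482975/7026112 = 0.21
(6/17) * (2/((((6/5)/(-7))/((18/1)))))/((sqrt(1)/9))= -11340/17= -667.06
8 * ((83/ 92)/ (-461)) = -0.02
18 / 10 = 9 / 5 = 1.80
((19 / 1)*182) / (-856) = -1729 / 428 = -4.04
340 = 340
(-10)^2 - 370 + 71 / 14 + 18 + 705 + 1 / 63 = 57719 / 126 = 458.09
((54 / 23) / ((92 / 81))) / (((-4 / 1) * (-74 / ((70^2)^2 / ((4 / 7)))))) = 22973068125 / 78292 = 293428.04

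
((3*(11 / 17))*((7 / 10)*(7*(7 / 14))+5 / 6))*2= 12.75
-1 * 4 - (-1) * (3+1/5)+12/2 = 26/5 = 5.20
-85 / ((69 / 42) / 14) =-16660 / 23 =-724.35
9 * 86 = 774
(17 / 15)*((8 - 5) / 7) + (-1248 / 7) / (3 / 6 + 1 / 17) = -211837 / 665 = -318.55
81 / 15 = 27 / 5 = 5.40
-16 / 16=-1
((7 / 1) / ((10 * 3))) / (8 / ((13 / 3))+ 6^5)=91 / 3033360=0.00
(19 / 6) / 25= 19 / 150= 0.13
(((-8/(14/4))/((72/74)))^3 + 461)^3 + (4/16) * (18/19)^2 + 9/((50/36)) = 89936636.49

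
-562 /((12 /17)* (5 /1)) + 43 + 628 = 15353 /30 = 511.77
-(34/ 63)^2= -1156/ 3969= -0.29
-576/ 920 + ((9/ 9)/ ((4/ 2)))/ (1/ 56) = 3148/ 115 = 27.37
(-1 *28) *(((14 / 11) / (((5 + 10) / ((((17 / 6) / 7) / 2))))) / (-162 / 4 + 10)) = 476 / 30195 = 0.02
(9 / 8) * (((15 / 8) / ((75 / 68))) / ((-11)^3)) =-153 / 106480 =-0.00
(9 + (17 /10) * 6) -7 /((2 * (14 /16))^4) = 31648 /1715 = 18.45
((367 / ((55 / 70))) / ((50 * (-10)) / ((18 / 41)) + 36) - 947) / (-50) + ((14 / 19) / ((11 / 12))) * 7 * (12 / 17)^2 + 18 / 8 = 24.00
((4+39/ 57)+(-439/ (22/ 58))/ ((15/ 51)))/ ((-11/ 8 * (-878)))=-16428872/ 5046305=-3.26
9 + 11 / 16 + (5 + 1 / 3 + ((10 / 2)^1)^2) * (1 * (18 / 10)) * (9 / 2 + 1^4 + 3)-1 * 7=37343 / 80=466.79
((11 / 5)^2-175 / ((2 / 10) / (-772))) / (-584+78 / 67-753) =-505.68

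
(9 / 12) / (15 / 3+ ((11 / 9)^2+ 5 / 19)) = 4617 / 41596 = 0.11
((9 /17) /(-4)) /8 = -9 /544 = -0.02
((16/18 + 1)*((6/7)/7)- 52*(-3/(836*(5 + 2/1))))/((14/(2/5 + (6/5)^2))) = 7291/215061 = 0.03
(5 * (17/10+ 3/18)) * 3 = 28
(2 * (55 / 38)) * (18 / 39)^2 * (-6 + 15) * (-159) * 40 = -113335200 / 3211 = -35295.92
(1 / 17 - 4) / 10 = -67 / 170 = -0.39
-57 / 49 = -1.16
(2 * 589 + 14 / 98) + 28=8443 / 7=1206.14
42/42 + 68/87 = 155/87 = 1.78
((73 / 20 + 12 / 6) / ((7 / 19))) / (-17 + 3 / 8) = -226 / 245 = -0.92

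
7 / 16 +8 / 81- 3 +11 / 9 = -1609 / 1296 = -1.24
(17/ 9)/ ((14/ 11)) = 187/ 126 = 1.48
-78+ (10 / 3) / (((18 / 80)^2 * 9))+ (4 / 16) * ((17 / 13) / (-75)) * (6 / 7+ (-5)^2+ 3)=-704617993 / 9950850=-70.81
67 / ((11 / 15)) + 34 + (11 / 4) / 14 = 77345 / 616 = 125.56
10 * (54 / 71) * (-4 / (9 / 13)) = -3120 / 71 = -43.94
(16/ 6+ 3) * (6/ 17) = 2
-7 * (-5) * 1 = 35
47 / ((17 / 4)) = 188 / 17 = 11.06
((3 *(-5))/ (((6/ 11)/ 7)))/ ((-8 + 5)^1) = 385/ 6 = 64.17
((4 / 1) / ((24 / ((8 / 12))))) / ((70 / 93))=31 / 210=0.15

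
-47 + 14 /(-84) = -283 /6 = -47.17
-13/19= -0.68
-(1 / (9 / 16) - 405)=3629 / 9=403.22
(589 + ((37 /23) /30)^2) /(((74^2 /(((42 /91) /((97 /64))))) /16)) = 35894306432 /68491309575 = 0.52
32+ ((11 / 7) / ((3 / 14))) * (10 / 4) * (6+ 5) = 701 / 3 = 233.67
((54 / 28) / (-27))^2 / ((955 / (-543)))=-543 / 187180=-0.00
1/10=0.10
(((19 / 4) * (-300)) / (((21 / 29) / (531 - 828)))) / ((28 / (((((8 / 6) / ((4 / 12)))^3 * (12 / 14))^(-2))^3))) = 363811525 / 474989023199232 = 0.00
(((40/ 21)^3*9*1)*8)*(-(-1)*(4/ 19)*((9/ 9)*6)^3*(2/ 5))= 58982400/ 6517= 9050.54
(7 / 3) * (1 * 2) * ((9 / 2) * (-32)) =-672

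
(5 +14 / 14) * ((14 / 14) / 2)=3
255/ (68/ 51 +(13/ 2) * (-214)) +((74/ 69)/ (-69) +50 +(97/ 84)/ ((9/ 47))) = 55.83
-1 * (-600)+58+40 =698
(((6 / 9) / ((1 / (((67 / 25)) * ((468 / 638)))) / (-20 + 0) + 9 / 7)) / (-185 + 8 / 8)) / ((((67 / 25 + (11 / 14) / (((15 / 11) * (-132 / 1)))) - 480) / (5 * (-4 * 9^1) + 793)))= 282552051600 / 76529330203043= 0.00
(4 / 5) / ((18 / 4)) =8 / 45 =0.18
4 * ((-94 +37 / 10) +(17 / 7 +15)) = -10202 / 35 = -291.49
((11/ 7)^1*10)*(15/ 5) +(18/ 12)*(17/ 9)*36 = 1044/ 7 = 149.14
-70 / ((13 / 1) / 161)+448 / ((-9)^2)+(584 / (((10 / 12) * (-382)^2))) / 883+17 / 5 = -857.99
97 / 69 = 1.41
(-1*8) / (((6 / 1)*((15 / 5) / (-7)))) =28 / 9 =3.11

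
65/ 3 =21.67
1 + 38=39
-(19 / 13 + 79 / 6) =-1141 / 78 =-14.63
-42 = -42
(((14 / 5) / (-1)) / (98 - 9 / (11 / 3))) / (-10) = 77 / 26275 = 0.00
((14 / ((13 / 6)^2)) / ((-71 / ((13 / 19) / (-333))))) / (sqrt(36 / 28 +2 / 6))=28* sqrt(714) / 11030773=0.00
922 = 922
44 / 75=0.59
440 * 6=2640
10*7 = 70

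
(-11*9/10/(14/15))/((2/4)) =-297/14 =-21.21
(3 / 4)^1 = 0.75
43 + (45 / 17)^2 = 14452 / 289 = 50.01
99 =99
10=10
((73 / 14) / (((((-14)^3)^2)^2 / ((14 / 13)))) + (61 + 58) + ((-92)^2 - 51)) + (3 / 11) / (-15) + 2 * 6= 346340105923327377327 / 40536147348336640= 8543.98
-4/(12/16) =-16/3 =-5.33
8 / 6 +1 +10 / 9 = 31 / 9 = 3.44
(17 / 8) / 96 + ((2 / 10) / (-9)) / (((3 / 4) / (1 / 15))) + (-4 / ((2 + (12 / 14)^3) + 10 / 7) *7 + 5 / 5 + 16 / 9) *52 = -3221783321 / 15033600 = -214.31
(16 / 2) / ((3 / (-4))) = -32 / 3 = -10.67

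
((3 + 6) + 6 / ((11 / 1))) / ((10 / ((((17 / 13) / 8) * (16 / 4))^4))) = 1753941 / 10053472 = 0.17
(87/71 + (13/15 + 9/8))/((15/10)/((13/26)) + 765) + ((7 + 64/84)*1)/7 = 356865601/320624640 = 1.11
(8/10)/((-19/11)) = -44/95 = -0.46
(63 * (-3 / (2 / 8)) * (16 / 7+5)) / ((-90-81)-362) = 5508 / 533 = 10.33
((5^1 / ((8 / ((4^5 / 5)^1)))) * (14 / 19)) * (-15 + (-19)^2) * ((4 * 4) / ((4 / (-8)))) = -19841024 / 19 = -1044264.42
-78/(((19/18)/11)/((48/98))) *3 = -1111968/931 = -1194.38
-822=-822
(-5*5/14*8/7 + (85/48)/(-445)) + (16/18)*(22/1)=10996477/627984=17.51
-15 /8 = -1.88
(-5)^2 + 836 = 861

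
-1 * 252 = -252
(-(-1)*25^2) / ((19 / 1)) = 625 / 19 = 32.89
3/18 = 1/6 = 0.17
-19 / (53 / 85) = -1615 / 53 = -30.47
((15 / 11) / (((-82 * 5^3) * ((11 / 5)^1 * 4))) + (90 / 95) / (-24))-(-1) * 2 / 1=1.96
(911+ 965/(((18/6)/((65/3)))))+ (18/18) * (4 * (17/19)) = 1348168/171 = 7884.02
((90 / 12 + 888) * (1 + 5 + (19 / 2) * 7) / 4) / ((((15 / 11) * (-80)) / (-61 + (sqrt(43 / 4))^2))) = 38279043 / 5120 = 7476.38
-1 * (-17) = 17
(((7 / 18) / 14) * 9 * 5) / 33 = 5 / 132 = 0.04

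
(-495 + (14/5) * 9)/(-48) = 783/80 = 9.79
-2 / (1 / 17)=-34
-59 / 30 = -1.97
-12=-12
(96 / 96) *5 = 5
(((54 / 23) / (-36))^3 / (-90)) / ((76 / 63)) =189 / 73975360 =0.00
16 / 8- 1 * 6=-4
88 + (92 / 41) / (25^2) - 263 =-175.00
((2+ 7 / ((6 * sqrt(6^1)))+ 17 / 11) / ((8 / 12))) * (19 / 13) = 133 * sqrt(6) / 312+ 171 / 22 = 8.82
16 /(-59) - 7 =-429 /59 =-7.27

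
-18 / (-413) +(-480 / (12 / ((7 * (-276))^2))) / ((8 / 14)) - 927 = -107910542673 / 413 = -261284606.96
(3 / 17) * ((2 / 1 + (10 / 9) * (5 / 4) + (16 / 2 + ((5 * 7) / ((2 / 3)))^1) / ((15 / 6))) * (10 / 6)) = 2483 / 306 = 8.11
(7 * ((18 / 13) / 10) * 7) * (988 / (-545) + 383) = 91616427 / 35425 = 2586.21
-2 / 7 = -0.29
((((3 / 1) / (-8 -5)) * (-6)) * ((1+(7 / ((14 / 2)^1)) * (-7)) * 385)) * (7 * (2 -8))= 1746360 / 13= 134335.38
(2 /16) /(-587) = -1 /4696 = -0.00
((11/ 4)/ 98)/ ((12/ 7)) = 11/ 672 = 0.02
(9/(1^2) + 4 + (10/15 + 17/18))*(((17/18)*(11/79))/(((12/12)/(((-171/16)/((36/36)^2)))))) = -934439/45504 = -20.54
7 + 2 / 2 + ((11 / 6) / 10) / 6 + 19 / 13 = 44423 / 4680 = 9.49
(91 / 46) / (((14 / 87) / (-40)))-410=-20740 / 23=-901.74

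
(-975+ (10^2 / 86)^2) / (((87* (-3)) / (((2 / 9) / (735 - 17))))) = 1800275 / 1559245059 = 0.00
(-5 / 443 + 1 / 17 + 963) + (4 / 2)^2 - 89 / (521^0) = 6612576 / 7531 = 878.05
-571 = -571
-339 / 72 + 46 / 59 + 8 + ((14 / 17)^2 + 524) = 216376997 / 409224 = 528.75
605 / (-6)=-605 / 6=-100.83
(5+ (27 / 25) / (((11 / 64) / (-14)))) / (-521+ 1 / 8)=182536 / 1145925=0.16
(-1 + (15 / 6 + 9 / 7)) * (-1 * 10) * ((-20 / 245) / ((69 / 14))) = 520 / 1127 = 0.46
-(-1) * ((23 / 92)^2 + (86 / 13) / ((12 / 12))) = 1389 / 208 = 6.68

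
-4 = -4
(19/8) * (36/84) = 57/56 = 1.02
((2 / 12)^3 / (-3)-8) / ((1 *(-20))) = 1037 / 2592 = 0.40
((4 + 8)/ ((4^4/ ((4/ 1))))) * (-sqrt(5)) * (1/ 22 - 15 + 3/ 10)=1209 * sqrt(5)/ 440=6.14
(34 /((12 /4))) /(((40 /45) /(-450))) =-11475 /2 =-5737.50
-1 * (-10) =10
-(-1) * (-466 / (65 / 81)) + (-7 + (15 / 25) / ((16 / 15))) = -610631 / 1040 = -587.15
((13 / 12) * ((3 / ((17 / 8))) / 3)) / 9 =0.06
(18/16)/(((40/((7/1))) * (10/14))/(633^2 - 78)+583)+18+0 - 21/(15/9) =2472842348847/457770185480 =5.40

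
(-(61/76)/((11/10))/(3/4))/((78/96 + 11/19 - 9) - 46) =9760/537801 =0.02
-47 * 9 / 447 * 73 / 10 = -10293 / 1490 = -6.91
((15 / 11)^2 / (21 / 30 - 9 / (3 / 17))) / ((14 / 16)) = -0.04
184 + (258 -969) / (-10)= 2551 / 10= 255.10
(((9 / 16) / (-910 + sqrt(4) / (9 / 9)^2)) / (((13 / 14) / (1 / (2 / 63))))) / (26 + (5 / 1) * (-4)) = -1323 / 377728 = -0.00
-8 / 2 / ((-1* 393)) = 4 / 393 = 0.01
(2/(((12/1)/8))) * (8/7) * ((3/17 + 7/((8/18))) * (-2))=-5776/119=-48.54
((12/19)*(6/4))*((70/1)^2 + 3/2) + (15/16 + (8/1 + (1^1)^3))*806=1923279/152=12653.15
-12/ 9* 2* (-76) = 608/ 3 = 202.67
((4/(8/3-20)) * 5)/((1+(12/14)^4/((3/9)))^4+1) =-0.02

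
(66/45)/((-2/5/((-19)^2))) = -3971/3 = -1323.67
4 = 4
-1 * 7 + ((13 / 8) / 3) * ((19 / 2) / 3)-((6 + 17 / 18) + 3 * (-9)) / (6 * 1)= -839 / 432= -1.94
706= 706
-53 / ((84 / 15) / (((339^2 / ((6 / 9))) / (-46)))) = 91362195 / 2576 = 35466.69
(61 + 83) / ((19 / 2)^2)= 1.60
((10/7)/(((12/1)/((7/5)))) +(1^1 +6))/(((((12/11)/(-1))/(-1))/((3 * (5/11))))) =215/24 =8.96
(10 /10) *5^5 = 3125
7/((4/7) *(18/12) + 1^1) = 49/13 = 3.77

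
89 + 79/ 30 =2749/ 30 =91.63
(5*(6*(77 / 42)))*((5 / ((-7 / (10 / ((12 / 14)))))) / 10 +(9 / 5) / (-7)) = -2519 / 42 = -59.98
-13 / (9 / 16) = -208 / 9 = -23.11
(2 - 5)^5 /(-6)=81 /2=40.50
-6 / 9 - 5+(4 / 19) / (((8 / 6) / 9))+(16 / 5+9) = 7.95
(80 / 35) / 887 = 16 / 6209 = 0.00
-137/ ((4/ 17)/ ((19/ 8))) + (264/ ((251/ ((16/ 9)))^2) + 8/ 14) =-526682242711/ 381030048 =-1382.26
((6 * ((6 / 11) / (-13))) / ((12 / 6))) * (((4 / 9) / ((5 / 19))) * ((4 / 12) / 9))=-152 / 19305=-0.01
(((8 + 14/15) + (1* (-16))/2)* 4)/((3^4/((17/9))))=952/10935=0.09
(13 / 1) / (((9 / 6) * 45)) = 26 / 135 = 0.19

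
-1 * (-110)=110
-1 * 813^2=-660969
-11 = -11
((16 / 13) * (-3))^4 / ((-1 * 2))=-2654208 / 28561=-92.93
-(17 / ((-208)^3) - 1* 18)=161980433 / 8998912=18.00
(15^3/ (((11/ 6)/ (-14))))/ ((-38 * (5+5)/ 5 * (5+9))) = 10125/ 418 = 24.22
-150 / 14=-10.71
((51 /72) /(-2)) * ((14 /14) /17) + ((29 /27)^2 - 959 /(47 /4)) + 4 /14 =-307758235 /3837456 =-80.20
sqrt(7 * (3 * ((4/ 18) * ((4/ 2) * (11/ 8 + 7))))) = sqrt(2814)/ 6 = 8.84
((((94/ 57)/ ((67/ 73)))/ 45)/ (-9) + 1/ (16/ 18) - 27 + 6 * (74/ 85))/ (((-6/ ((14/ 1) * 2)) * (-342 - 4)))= -30414865663/ 109171919880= -0.28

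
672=672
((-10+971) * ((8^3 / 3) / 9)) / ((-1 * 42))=-246016 / 567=-433.89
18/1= 18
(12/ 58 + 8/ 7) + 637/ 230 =192331/ 46690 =4.12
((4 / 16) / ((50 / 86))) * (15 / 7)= 0.92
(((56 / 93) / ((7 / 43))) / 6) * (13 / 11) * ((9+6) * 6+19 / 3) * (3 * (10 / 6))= 3231020 / 9207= 350.93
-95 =-95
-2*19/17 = -38/17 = -2.24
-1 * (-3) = 3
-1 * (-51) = 51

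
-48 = -48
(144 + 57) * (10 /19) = 2010 /19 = 105.79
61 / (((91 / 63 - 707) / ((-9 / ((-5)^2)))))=4941 / 158750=0.03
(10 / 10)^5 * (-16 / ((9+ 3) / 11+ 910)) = -0.02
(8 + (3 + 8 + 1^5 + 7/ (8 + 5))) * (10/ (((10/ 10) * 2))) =1335/ 13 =102.69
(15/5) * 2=6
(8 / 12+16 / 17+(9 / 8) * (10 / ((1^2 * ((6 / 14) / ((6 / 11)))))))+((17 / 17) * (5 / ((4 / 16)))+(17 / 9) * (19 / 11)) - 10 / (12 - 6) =126299 / 3366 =37.52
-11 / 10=-1.10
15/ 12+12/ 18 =23/ 12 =1.92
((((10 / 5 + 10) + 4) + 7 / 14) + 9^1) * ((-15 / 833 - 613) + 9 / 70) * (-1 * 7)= 109400.76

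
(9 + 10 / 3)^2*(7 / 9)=9583 / 81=118.31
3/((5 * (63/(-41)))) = -41/105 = -0.39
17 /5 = 3.40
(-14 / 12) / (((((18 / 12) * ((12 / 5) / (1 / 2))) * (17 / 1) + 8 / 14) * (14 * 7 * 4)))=-5 / 206592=-0.00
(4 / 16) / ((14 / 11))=11 / 56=0.20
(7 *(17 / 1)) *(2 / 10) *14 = 333.20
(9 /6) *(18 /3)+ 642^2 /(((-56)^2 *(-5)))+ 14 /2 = -40321 /3920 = -10.29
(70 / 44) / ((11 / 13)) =1.88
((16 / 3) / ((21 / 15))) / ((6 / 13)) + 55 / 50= 5893 / 630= 9.35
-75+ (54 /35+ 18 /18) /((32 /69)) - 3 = -81219 /1120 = -72.52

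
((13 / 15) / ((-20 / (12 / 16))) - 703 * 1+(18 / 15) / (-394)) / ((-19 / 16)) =55399201 / 93575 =592.03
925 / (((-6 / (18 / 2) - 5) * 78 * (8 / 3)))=-2775 / 3536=-0.78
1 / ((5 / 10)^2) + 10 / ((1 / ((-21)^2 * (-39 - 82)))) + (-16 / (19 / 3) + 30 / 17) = -172354984 / 323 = -533606.76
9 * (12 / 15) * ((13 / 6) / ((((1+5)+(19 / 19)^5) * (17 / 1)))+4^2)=68622 / 595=115.33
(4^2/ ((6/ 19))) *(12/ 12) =152/ 3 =50.67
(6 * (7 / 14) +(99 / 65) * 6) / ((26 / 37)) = 17.27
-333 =-333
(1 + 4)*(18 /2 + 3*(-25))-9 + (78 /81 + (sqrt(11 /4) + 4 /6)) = -9109 /27 + sqrt(11) /2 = -335.71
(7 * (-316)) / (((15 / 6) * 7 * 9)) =-632 / 45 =-14.04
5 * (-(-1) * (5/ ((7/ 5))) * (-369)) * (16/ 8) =-92250/ 7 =-13178.57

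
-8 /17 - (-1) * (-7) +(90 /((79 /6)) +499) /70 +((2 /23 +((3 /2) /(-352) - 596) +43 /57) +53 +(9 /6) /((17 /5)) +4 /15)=-7833512530243 /14460994240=-541.70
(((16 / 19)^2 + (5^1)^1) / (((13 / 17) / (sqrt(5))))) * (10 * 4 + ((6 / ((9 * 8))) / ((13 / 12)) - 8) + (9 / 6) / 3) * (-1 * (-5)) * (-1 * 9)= -1335435255 * sqrt(5) / 122018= -24472.82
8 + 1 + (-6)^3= -207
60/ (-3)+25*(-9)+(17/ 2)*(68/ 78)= -9266/ 39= -237.59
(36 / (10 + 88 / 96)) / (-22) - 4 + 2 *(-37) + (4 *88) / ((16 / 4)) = 14194 / 1441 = 9.85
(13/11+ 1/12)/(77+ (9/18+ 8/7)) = 1169/72666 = 0.02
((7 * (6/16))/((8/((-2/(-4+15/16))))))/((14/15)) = 45/196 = 0.23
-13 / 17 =-0.76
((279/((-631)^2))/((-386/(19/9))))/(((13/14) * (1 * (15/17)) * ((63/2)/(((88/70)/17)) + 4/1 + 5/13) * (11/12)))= -2242912/189162215922165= -0.00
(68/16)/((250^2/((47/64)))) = 799/16000000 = 0.00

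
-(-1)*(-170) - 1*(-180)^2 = -32570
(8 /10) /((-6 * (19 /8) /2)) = -32 /285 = -0.11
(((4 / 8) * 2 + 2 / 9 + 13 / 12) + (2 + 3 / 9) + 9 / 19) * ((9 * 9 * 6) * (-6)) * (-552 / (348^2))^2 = -16649217 / 53753356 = -0.31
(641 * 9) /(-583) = -5769 /583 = -9.90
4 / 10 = 2 / 5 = 0.40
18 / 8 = 9 / 4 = 2.25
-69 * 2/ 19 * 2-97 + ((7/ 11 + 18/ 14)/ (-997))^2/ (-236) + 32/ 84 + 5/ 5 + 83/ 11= -2033506707939989/ 19819771091043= -102.60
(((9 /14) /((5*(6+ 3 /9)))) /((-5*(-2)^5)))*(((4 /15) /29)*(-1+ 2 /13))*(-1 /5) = 99 /501410000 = 0.00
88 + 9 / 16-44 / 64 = 703 / 8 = 87.88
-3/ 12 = -1/ 4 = -0.25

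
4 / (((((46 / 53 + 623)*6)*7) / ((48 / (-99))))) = -1696 / 22914045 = -0.00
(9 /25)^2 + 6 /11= 0.68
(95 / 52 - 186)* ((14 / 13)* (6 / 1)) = -201117 / 169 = -1190.04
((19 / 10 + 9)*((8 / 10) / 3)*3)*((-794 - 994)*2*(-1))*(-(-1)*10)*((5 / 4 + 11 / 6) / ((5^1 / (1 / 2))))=96146.72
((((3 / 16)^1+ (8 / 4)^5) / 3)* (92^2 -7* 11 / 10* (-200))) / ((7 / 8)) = 2576030 / 21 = 122668.10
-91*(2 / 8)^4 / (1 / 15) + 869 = 221099 / 256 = 863.67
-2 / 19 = -0.11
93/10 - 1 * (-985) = 9943/10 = 994.30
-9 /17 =-0.53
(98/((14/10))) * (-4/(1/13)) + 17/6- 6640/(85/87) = -1064207/102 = -10433.40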